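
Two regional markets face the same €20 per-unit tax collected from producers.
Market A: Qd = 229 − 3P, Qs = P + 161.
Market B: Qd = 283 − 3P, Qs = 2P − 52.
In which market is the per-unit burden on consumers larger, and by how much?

Market A: pre-tax P* = €17, Q* = 178; post-tax Q = 163; per-unit burden on consumers = €5.
Market B: pre-tax P* = €67, Q* = 82; post-tax Q = 58; per-unit burden on consumers = €8.
Difference: €5 vs €8 → market B is larger by €3.

Market B, by €3.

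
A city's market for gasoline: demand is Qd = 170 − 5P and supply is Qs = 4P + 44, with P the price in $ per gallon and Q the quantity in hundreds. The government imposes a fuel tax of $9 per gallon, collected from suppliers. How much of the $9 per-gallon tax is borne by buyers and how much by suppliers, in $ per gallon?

Before the tax: set 170 − 5P = 4P + 44 → P* = $14, Q* = 100.
With the tax collected from suppliers, supply shifts: Qs = 4(P − 9) + 44.
New equilibrium: buyers pay $18, suppliers receive $9, Q = 80. (Wedge: Pb − Ps = 9.)
Burden on buyers: $4; on suppliers: $5. (They sum to $9.)
The less price-elastic side of the market bears the larger share of a per-unit tax.

Buyers bear $4 per gallon; suppliers bear $5 per gallon.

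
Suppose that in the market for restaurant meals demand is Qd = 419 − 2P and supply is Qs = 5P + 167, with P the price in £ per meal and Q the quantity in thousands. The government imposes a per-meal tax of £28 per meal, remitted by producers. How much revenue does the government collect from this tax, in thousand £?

Tax revenue = £8596 thousand.

Before the tax: set 419 − 2P = 5P + 167 → P* = £36, Q* = 347.
With the tax collected from producers, supply shifts: Qs = 5(P − 28) + 167.
New equilibrium: consumers pay £56, producers receive £28, Q = 307. (Wedge: Pb − Ps = 28.)
Revenue = t · Q = 28 · 307 = £8596.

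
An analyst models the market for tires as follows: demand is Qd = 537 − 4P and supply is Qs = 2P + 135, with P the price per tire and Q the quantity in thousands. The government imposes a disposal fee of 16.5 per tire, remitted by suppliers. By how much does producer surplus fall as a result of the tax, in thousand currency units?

Producer surplus falls by 2838 thousand.

Without the tax, 537 − 4P = 2P + 135 gives 6P = 402, so P* = 67 and Q* = 269.
With the tax collected from suppliers, supply shifts: Qs = 2(P − 16.5) + 135.
New equilibrium: consumers pay 72.5, suppliers receive 56, Q = 247. (Wedge: Pb − Ps = 16.5.)
ΔPS is the trapezoid between Q = 247 and Q = 269 of height 11: ½ · (269 + 247) · 11 = 2838.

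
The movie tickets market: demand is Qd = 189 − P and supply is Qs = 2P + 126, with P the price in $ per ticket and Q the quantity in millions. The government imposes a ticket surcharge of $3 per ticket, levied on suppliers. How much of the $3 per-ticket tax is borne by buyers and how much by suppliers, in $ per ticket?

Buyers bear $2 per ticket; suppliers bear $1 per ticket.

Before the tax: set 189 − P = 2P + 126 → P* = $21, Q* = 168.
With the tax collected from suppliers, supply shifts: Qs = 2(P − 3) + 126.
Solving gives Q = 166 with buyers paying $23 and suppliers receiving $20 (the $3 wedge).
Burden on buyers: $2; on suppliers: $1. (They sum to $3.)
The less price-elastic side of the market bears the larger share of a per-unit tax.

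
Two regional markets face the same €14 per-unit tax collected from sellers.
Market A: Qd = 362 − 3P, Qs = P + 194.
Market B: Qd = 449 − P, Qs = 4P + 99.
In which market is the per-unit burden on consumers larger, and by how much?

Market A: pre-tax P* = €42, Q* = 236; post-tax Q = 225.5; per-unit burden on consumers = €3.5.
Market B: pre-tax P* = €70, Q* = 379; post-tax Q = 367.8; per-unit burden on consumers = €11.2.
Difference: €3.5 vs €11.2 → market B is larger by €7.7.

Market B, by €7.7.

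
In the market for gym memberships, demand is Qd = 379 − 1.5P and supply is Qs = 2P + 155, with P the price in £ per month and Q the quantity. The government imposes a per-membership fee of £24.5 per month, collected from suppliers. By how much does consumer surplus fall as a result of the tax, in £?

Consumer surplus falls by £3815.

Before the tax: set 379 − 1.5P = 2P + 155 → P* = £64, Q* = 283.
With the tax collected from suppliers, supply shifts: Qs = 2(P − 24.5) + 155.
Solving gives Q = 262 with consumers paying £78 and suppliers receiving £53.5 (the £24.5 wedge).
ΔCS is the trapezoid between Q = 262 and Q = 283 of height £14: ½ · (283 + 262) · 14 = £3815.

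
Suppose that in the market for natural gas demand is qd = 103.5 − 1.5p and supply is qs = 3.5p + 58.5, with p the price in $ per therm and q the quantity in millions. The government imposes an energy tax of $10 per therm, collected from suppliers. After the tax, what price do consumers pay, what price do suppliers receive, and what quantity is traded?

Consumers pay $16; suppliers receive $6; quantity = 79.5.

Before the tax: set 103.5 − 1.5p = 3.5p + 58.5 → p* = $9, q* = 90.
With the tax collected from suppliers, supply shifts: qs = 3.5(p − 10) + 58.5.
Solving gives q = 79.5 with consumers paying $16 and suppliers receiving $6 (the $10 wedge).
The less price-elastic side of the market bears the larger share of a per-unit tax.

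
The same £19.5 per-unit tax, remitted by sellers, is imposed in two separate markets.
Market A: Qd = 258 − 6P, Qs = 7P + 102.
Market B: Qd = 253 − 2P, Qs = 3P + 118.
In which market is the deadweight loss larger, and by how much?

Market A: pre-tax P* = £12, Q* = 186; post-tax Q = 123; deadweight loss = £614.25.
Market B: pre-tax P* = £27, Q* = 199; post-tax Q = 175.6; deadweight loss = £228.15.
Difference: £614.25 vs £228.15 → market A is larger by £386.1.

Market A, by £386.1.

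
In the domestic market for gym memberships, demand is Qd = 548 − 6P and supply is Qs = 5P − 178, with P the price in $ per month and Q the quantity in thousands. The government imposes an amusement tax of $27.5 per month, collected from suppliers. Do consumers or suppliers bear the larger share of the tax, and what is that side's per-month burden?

Suppliers bear the larger share: $15 per month.

Before the tax: set 548 − 6P = 5P − 178 → P* = $66, Q* = 152.
With the tax collected from suppliers, supply shifts: Qs = 5(P − 27.5) − 178.
New equilibrium: consumers pay $78.5, suppliers receive $51, Q = 77. (Wedge: Pb − Ps = 27.5.)
Per-month burden: consumers $12.5, suppliers $15.
Suppliers take the larger share because supply is less price-elastic here (demand slope 6 vs supply slope 5).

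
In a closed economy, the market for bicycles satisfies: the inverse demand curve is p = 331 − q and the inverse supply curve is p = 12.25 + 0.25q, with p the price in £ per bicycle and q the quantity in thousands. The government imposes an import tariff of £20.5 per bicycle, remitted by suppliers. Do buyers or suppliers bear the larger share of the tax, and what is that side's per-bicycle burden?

Buyers bear the larger share: £16.4 per bicycle.

Inverting to q(p) form: qd = 331 − p; qs = 4p − 49.
Without the tax, 331 − p = 4p − 49 gives 5p = 380, so p* = £76 and q* = 255.
With the tax collected from suppliers, supply shifts: qs = 4(p − 20.5) − 49.
Solving gives q = 238.6 with buyers paying £92.4 and suppliers receiving £71.9 (the £20.5 wedge).
Per-bicycle burden: buyers £16.4, suppliers £4.1.
Buyers take the larger share because demand is less price-elastic here (demand slope 1 vs supply slope 4).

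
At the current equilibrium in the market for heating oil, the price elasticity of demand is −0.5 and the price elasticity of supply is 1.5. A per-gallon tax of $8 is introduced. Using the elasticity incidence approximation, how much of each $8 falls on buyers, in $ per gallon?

Incidence ratio: buyers' share ≈ εs / (εs + |εd|) = 1.5 / (1.5 + 0.5) = 0.75.
So buyers bear ≈ 0.75 × $8 = $6; suppliers bear $2.

Buyers bear ≈ $6 per gallon.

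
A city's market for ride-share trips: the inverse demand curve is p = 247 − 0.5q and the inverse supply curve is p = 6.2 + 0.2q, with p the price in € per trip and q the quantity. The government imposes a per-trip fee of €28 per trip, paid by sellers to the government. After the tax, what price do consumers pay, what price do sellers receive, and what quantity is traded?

Consumers pay €95; sellers receive €67; quantity = 304.

Rewrite in direct form: qd = 494 − 2p and qs = 5p − 31.
Before the tax: set 494 − 2p = 5p − 31 → p* = €75, q* = 344.
With the tax collected from sellers, supply shifts: qs = 5(p − 28) − 31.
Solving gives q = 304 with consumers paying €95 and sellers receiving €67 (the €28 wedge).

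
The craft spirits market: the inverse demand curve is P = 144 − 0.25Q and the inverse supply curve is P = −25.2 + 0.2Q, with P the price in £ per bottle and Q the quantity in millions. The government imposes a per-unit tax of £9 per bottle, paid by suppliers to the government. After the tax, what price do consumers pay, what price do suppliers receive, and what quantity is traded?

Rewrite in direct form: Qd = 576 − 4P and Qs = 5P + 126.
Before the tax: set 576 − 4P = 5P + 126 → P* = £50, Q* = 376.
With the tax collected from suppliers, supply shifts: Qs = 5(P − 9) + 126.
New equilibrium: consumers pay £55, suppliers receive £46, Q = 356. (Wedge: Pb − Ps = 9.)

Consumers pay £55; suppliers receive £46; quantity = 356.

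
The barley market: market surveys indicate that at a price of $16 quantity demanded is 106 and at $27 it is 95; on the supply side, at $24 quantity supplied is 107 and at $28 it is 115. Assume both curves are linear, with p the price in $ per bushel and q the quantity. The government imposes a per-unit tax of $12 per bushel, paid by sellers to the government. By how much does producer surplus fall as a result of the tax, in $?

Demand slope: (95 − 106)/(27 − 16) = -1, so qd = 122 − p.
Supply slope: (115 − 107)/(28 − 24) = 2, so qs = 2p + 59.
Before the tax: set 122 − p = 2p + 59 → p* = $21, q* = 101.
With the tax collected from sellers, supply shifts: qs = 2(p − 12) + 59.
New equilibrium: buyers pay $29, sellers receive $17, q = 93. (Wedge: pb − ps = 12.)
ΔPS is the trapezoid between Q = 93 and Q = 101 of height $4: ½ · (101 + 93) · 4 = $388.

Producer surplus falls by $388.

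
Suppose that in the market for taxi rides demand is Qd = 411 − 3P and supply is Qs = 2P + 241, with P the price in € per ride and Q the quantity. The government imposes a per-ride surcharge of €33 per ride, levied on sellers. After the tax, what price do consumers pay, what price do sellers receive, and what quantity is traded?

Consumers pay €47.2; sellers receive €14.2; quantity = 269.4.

Before the tax: set 411 − 3P = 2P + 241 → P* = €34, Q* = 309.
With the tax collected from sellers, supply shifts: Qs = 2(P − 33) + 241.
Solving gives Q = 269.4 with consumers paying €47.2 and sellers receiving €14.2 (the €33 wedge).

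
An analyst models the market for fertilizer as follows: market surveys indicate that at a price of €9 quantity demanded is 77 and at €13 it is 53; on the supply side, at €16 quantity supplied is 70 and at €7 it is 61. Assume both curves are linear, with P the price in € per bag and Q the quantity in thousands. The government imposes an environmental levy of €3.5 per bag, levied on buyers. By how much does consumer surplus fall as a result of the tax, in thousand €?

Consumer surplus falls by €31.75 thousand.

Demand slope: (53 − 77)/(13 − 9) = -6, so Qd = 131 − 6P.
Supply slope: (61 − 70)/(7 − 16) = 1, so Qs = P + 54.
Before the tax: set 131 − 6P = P + 54 → P* = €11, Q* = 65.
With the tax collected from buyers, demand (in seller-price terms) shifts: Qd = 131 − 6(P + 3.5).
Solving gives Q = 62 with buyers paying €11.5 and sellers receiving €8 (the €3.5 wedge).
ΔCS is the trapezoid between Q = 62 and Q = 65 of height €0.5: ½ · (65 + 62) · 0.5 = €31.75.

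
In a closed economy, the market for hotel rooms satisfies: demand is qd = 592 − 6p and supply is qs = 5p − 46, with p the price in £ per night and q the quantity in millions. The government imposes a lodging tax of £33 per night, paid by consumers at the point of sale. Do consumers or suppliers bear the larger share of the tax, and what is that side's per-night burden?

Before the tax: set 592 − 6p = 5p − 46 → p* = £58, q* = 244.
With the tax collected from consumers, demand (in seller-price terms) shifts: qd = 592 − 6(p + 33).
Solving gives q = 154 with consumers paying £73 and suppliers receiving £40 (the £33 wedge).
Per-night burden: consumers £15, suppliers £18.
Suppliers take the larger share because supply is less price-elastic here (demand slope 6 vs supply slope 5).
The less price-elastic side of the market bears the larger share of a per-unit tax.

Suppliers bear the larger share: £18 per night.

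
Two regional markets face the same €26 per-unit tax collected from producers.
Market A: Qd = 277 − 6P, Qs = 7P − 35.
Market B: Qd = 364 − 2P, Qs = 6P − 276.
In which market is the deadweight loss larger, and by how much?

Market A, by €585.

Market A: pre-tax P* = €24, Q* = 133; post-tax Q = 49; deadweight loss = €1092.
Market B: pre-tax P* = €80, Q* = 204; post-tax Q = 165; deadweight loss = €507.
Difference: €1092 vs €507 → market A is larger by €585.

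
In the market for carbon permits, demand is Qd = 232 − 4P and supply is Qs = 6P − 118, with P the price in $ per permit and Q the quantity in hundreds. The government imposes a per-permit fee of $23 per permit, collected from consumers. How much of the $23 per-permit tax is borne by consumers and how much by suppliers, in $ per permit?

Consumers bear $13.8 per permit; suppliers bear $9.2 per permit.

Without the tax, 232 − 4P = 6P − 118 gives 10P = 350, so P* = $35 and Q* = 92.
With the tax collected from consumers, demand (in seller-price terms) shifts: Qd = 232 − 4(P + 23).
New equilibrium: consumers pay $48.8, suppliers receive $25.8, Q = 36.8. (Wedge: Pb − Ps = 23.)
Burden on consumers: $13.8; on suppliers: $9.2. (They sum to $23.)
The less price-elastic side of the market bears the larger share of a per-unit tax.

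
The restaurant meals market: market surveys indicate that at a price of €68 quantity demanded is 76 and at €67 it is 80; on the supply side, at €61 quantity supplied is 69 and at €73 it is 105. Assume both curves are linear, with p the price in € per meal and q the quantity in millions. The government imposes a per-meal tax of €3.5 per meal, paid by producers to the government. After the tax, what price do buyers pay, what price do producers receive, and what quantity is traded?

Demand slope: (80 − 76)/(67 − 68) = -4, so qd = 348 − 4p.
Supply slope: (105 − 69)/(73 − 61) = 3, so qs = 3p − 114.
Before the tax: set 348 − 4p = 3p − 114 → p* = €66, q* = 84.
With the tax collected from producers, supply shifts: qs = 3(p − 3.5) − 114.
Solving gives q = 78 with buyers paying €67.5 and producers receiving €64 (the €3.5 wedge).
The less price-elastic side of the market bears the larger share of a per-unit tax.

Buyers pay €67.5; producers receive €64; quantity = 78.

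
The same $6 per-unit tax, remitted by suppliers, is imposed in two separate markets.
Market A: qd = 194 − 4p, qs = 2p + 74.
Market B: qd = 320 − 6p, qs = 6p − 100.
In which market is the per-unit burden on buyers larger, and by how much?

Market B, by $1.

Market A: pre-tax p* = $20, q* = 114; post-tax q = 106; per-unit burden on buyers = $2.
Market B: pre-tax p* = $35, q* = 110; post-tax q = 92; per-unit burden on buyers = $3.
Difference: $2 vs $3 → market B is larger by $1.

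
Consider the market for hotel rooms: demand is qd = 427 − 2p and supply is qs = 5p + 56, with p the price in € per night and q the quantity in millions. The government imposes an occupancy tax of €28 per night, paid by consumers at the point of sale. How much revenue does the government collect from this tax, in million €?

Tax revenue = €7868 million.

Without the tax, 427 − 2p = 5p + 56 gives 7p = 371, so p* = €53 and q* = 321.
With the tax collected from consumers, demand (in seller-price terms) shifts: qd = 427 − 2(p + 28).
Solving gives q = 281 with consumers paying €73 and producers receiving €45 (the €28 wedge).
Revenue = t · Q = 28 · 281 = €7868.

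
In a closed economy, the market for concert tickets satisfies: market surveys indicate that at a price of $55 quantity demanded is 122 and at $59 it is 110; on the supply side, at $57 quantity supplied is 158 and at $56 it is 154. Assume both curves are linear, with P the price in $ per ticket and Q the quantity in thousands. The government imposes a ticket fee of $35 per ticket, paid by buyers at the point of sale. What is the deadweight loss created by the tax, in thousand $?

Deadweight loss = $1050 thousand.

Demand slope: (110 − 122)/(59 − 55) = -3, so Qd = 287 − 3P.
Supply slope: (154 − 158)/(56 − 57) = 4, so Qs = 4P − 70.
Before the tax: set 287 − 3P = 4P − 70 → P* = $51, Q* = 134.
With the tax collected from buyers, demand (in seller-price terms) shifts: Qd = 287 − 3(P + 35).
Solving gives Q = 74 with buyers paying $71 and producers receiving $36 (the $35 wedge).
Quantity falls by |ΔQ| = |134 − 74| = 60.
DWL = ½ · t · |ΔQ| = ½ · 35 · 60 = $1050.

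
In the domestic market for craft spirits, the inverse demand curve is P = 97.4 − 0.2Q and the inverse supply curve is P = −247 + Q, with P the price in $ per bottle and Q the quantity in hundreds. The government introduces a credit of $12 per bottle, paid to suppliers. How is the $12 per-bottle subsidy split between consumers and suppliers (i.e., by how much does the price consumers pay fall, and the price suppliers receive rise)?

Rewrite in direct form: Qd = 487 − 5P and Qs = P + 247.
Before the subsidy: set 487 − 5P = P + 247 → P* = $40, Q* = 287.
With a per-unit subsidy paid to suppliers, each receives P + 12 per unit sold, so supply becomes Qs = (P + 12) + 247.
New equilibrium: consumers pay $38, suppliers receive $50, Q = 297. (Wedge: Pb − Ps = −12.)
Gain to consumers: $2; to suppliers: $10. (They sum to $12.)

Consumers gain $2 per bottle; suppliers gain $10 per bottle.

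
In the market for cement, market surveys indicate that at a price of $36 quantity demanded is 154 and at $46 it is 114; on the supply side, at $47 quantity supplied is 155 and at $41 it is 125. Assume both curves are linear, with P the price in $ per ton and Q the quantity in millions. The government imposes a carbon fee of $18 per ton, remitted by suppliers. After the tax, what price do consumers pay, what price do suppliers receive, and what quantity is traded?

Demand slope: (114 − 154)/(46 − 36) = -4, so Qd = 298 − 4P.
Supply slope: (125 − 155)/(41 − 47) = 5, so Qs = 5P − 80.
Before the tax: set 298 − 4P = 5P − 80 → P* = $42, Q* = 130.
With the tax collected from suppliers, supply shifts: Qs = 5(P − 18) − 80.
New equilibrium: consumers pay $52, suppliers receive $34, Q = 90. (Wedge: Pb − Ps = 18.)

Consumers pay $52; suppliers receive $34; quantity = 90.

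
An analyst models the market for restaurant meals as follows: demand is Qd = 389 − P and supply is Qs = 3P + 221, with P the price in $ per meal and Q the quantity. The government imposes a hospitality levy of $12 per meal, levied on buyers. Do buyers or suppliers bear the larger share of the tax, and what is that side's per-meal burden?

Without the tax, 389 − P = 3P + 221 gives 4P = 168, so P* = $42 and Q* = 347.
With the tax collected from buyers, demand (in seller-price terms) shifts: Qd = 389 − (P + 12).
Solving gives Q = 338 with buyers paying $51 and suppliers receiving $39 (the $12 wedge).
Per-meal burden: buyers $9, suppliers $3.
Buyers take the larger share because demand is less price-elastic here (demand slope 1 vs supply slope 3).
The less price-elastic side of the market bears the larger share of a per-unit tax.

Buyers bear the larger share: $9 per meal.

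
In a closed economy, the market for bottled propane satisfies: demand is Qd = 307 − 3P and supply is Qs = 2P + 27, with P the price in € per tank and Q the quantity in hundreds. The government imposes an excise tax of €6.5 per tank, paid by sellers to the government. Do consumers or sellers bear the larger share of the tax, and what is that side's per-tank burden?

Sellers bear the larger share: €3.9 per tank.

Before the tax: set 307 − 3P = 2P + 27 → P* = €56, Q* = 139.
With the tax collected from sellers, supply shifts: Qs = 2(P − 6.5) + 27.
New equilibrium: consumers pay €58.6, sellers receive €52.1, Q = 131.2. (Wedge: Pb − Ps = 6.5.)
Per-tank burden: consumers €2.6, sellers €3.9.
Sellers take the larger share because supply is less price-elastic here (demand slope 3 vs supply slope 2).
The less price-elastic side of the market bears the larger share of a per-unit tax.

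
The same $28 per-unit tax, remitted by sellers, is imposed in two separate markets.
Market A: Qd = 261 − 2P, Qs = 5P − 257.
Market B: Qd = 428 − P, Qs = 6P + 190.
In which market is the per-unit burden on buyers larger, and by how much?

Market A: pre-tax P* = $74, Q* = 113; post-tax Q = 73; per-unit burden on buyers = $20.
Market B: pre-tax P* = $34, Q* = 394; post-tax Q = 370; per-unit burden on buyers = $24.
Difference: $20 vs $24 → market B is larger by $4.

Market B, by $4.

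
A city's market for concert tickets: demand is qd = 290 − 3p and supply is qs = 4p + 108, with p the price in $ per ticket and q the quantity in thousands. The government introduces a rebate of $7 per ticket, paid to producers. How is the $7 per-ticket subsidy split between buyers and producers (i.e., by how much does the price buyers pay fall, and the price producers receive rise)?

Buyers gain $4 per ticket; producers gain $3 per ticket.

Before the subsidy: set 290 − 3p = 4p + 108 → p* = $26, q* = 212.
With a per-unit subsidy paid to producers, each receives p + 7 per unit sold, so supply becomes qs = 4(p + 7) + 108.
New equilibrium: buyers pay $22, producers receive $29, q = 224. (Wedge: pb − ps = −7.)
Gain to buyers: $4; to producers: $3. (They sum to $7.)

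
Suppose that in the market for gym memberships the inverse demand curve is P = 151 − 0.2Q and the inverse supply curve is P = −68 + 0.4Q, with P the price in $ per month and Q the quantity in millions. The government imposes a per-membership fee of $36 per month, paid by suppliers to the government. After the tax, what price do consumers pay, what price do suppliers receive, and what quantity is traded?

Consumers pay $90; suppliers receive $54; quantity = 305.

Inverting to Q(P) form: Qd = 755 − 5P; Qs = 2.5P + 170.
Without the tax, 755 − 5P = 2.5P + 170 gives 7.5P = 585, so P* = $78 and Q* = 365.
With the tax collected from suppliers, supply shifts: Qs = 2.5(P − 36) + 170.
New equilibrium: consumers pay $90, suppliers receive $54, Q = 305. (Wedge: Pb − Ps = 36.)
The less price-elastic side of the market bears the larger share of a per-unit tax.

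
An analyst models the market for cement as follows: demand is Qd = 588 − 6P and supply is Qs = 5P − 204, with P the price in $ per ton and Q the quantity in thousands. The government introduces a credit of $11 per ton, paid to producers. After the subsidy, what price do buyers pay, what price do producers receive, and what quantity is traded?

Buyers pay $67; producers receive $78; quantity = 186.

Before the subsidy: set 588 − 6P = 5P − 204 → P* = $72, Q* = 156.
With a per-unit subsidy paid to producers, each receives P + 11 per unit sold, so supply becomes Qs = 5(P + 11) − 204.
New equilibrium: buyers pay $67, producers receive $78, Q = 186. (Wedge: Pb − Ps = −11.)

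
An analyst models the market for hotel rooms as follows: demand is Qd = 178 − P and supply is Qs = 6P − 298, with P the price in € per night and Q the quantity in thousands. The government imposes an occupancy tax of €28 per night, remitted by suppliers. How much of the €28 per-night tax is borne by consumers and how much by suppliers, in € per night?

Consumers bear €24 per night; suppliers bear €4 per night.

Without the tax, 178 − P = 6P − 298 gives 7P = 476, so P* = €68 and Q* = 110.
With the tax collected from suppliers, supply shifts: Qs = 6(P − 28) − 298.
Solving gives Q = 86 with consumers paying €92 and suppliers receiving €64 (the €28 wedge).
Burden on consumers: €24; on suppliers: €4. (They sum to €28.)
The less price-elastic side of the market bears the larger share of a per-unit tax.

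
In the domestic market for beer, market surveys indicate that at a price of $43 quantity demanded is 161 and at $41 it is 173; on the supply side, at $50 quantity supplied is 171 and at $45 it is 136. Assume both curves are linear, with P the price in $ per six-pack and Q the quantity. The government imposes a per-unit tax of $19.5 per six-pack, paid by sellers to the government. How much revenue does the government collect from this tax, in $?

Demand slope: (173 − 161)/(41 − 43) = -6, so Qd = 419 − 6P.
Supply slope: (136 − 171)/(45 − 50) = 7, so Qs = 7P − 179.
Without the tax, 419 − 6P = 7P − 179 gives 13P = 598, so P* = $46 and Q* = 143.
With the tax collected from sellers, supply shifts: Qs = 7(P − 19.5) − 179.
New equilibrium: consumers pay $56.5, sellers receive $37, Q = 80. (Wedge: Pb − Ps = 19.5.)
Revenue = t · Q = 19.5 · 80 = $1560.

Tax revenue = $1560.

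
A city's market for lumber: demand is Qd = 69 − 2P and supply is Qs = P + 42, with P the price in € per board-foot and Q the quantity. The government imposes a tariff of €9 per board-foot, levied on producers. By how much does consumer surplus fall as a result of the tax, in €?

Without the tax, 69 − 2P = P + 42 gives 3P = 27, so P* = €9 and Q* = 51.
With the tax collected from producers, supply shifts: Qs = (P − 9) + 42.
New equilibrium: buyers pay €12, producers receive €3, Q = 45. (Wedge: Pb − Ps = 9.)
ΔCS is the trapezoid between Q = 45 and Q = 51 of height €3: ½ · (51 + 45) · 3 = €144.

Consumer surplus falls by €144.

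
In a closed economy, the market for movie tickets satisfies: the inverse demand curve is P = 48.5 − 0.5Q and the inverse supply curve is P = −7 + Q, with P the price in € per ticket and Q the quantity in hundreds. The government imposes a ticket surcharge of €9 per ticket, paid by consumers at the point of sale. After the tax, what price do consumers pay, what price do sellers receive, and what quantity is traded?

Consumers pay €33; sellers receive €24; quantity = 31.

Rewrite in direct form: Qd = 97 − 2P and Qs = P + 7.
Without the tax, 97 − 2P = P + 7 gives 3P = 90, so P* = €30 and Q* = 37.
With the tax collected from consumers, demand (in seller-price terms) shifts: Qd = 97 − 2(P + 9).
Solving gives Q = 31 with consumers paying €33 and sellers receiving €24 (the €9 wedge).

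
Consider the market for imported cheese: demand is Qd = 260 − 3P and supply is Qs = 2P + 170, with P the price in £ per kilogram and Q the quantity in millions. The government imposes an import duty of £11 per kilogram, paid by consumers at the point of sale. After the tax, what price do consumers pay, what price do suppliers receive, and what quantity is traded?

Consumers pay £22.4; suppliers receive £11.4; quantity = 192.8.

Before the tax: set 260 − 3P = 2P + 170 → P* = £18, Q* = 206.
With the tax collected from consumers, demand (in seller-price terms) shifts: Qd = 260 − 3(P + 11).
Solving gives Q = 192.8 with consumers paying £22.4 and suppliers receiving £11.4 (the £11 wedge).
The less price-elastic side of the market bears the larger share of a per-unit tax.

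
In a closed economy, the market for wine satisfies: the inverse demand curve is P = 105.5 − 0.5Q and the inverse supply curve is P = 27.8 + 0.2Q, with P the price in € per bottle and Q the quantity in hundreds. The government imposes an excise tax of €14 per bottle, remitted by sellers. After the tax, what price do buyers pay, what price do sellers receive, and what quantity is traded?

Buyers pay €60; sellers receive €46; quantity = 91.

Rewrite in direct form: Qd = 211 − 2P and Qs = 5P − 139.
Without the tax, 211 − 2P = 5P − 139 gives 7P = 350, so P* = €50 and Q* = 111.
With the tax collected from sellers, supply shifts: Qs = 5(P − 14) − 139.
Solving gives Q = 91 with buyers paying €60 and sellers receiving €46 (the €14 wedge).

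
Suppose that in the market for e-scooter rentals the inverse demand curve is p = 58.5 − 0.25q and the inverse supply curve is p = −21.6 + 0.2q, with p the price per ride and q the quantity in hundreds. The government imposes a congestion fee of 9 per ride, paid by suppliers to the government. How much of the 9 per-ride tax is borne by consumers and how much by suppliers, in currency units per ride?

Consumers bear 5 per ride; suppliers bear 4 per ride.

Inverting to q(p) form: qd = 234 − 4p; qs = 5p + 108.
Without the tax, 234 − 4p = 5p + 108 gives 9p = 126, so p* = 14 and q* = 178.
With the tax collected from suppliers, supply shifts: qs = 5(p − 9) + 108.
Solving gives q = 158 with consumers paying 19 and suppliers receiving 10 (the 9 wedge).
Burden on consumers: 5; on suppliers: 4. (They sum to 9.)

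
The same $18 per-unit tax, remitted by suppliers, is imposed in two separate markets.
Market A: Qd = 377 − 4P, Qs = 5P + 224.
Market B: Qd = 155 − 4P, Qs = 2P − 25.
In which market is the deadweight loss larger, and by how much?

Market A: pre-tax P* = $17, Q* = 309; post-tax Q = 269; deadweight loss = $360.
Market B: pre-tax P* = $30, Q* = 35; post-tax Q = 11; deadweight loss = $216.
Difference: $360 vs $216 → market A is larger by $144.

Market A, by $144.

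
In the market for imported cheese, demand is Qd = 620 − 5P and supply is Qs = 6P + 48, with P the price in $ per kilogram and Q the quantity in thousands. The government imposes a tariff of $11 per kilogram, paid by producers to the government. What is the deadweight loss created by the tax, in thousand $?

Without the tax, 620 − 5P = 6P + 48 gives 11P = 572, so P* = $52 and Q* = 360.
With the tax collected from producers, supply shifts: Qs = 6(P − 11) + 48.
New equilibrium: consumers pay $58, producers receive $47, Q = 330. (Wedge: Pb − Ps = 11.)
Quantity falls by |ΔQ| = |360 − 330| = 30.
DWL = ½ · t · |ΔQ| = ½ · 11 · 30 = $165.

Deadweight loss = $165 thousand.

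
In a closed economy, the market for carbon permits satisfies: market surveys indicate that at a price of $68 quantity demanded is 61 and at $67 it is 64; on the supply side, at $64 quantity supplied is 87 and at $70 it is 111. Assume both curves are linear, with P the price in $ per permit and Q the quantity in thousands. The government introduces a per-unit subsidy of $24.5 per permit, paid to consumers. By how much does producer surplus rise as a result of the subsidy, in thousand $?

Producer surplus rises by $1050 thousand.

Demand slope: (64 − 61)/(67 − 68) = -3, so Qd = 265 − 3P.
Supply slope: (111 − 87)/(70 − 64) = 4, so Qs = 4P − 169.
Before the subsidy: set 265 − 3P = 4P − 169 → P* = $62, Q* = 79.
With a per-unit subsidy paid to consumers, each effectively pays P − 24.5, so demand becomes Qd = 265 − 3(P − 24.5).
Solving gives Q = 121 with consumers paying $48 and producers receiving $72.5 (the $24.5 wedge).
ΔPS is the trapezoid between Q = 121 and Q = 79 of height $10.5: ½ · (79 + 121) · 10.5 = $1050.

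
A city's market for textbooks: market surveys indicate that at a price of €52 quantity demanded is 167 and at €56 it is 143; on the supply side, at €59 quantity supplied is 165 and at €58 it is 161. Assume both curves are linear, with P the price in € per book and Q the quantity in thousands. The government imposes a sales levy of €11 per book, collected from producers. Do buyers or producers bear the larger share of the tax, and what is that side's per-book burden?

Demand slope: (143 − 167)/(56 − 52) = -6, so Qd = 479 − 6P.
Supply slope: (161 − 165)/(58 − 59) = 4, so Qs = 4P − 71.
Without the tax, 479 − 6P = 4P − 71 gives 10P = 550, so P* = €55 and Q* = 149.
With the tax collected from producers, supply shifts: Qs = 4(P − 11) − 71.
Solving gives Q = 122.6 with buyers paying €59.4 and producers receiving €48.4 (the €11 wedge).
Per-book burden: buyers €4.4, producers €6.6.
Producers take the larger share because supply is less price-elastic here (demand slope 6 vs supply slope 4).
The less price-elastic side of the market bears the larger share of a per-unit tax.

Producers bear the larger share: €6.6 per book.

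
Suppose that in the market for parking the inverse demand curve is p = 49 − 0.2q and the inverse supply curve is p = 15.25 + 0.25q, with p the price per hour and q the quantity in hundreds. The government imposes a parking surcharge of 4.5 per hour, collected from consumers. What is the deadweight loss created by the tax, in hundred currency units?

Rewrite in direct form: qd = 245 − 5p and qs = 4p − 61.
Without the tax, 245 − 5p = 4p − 61 gives 9p = 306, so p* = 34 and q* = 75.
With the tax collected from consumers, demand (in seller-price terms) shifts: qd = 245 − 5(p + 4.5).
Solving gives q = 65 with consumers paying 36 and sellers receiving 31.5 (the 4.5 wedge).
Quantity falls by |ΔQ| = |75 − 65| = 10.
DWL = ½ · t · |ΔQ| = ½ · 4.5 · 10 = 22.5.

Deadweight loss = 22.5 hundred.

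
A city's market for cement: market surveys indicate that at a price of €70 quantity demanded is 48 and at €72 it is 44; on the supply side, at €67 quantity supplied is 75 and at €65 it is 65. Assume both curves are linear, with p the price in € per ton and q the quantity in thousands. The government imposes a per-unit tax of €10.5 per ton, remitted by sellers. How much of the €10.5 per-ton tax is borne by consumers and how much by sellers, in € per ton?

Demand slope: (44 − 48)/(72 − 70) = -2, so qd = 188 − 2p.
Supply slope: (65 − 75)/(65 − 67) = 5, so qs = 5p − 260.
Before the tax: set 188 − 2p = 5p − 260 → p* = €64, q* = 60.
With the tax collected from sellers, supply shifts: qs = 5(p − 10.5) − 260.
New equilibrium: consumers pay €71.5, sellers receive €61, q = 45. (Wedge: pb − ps = 10.5.)
Burden on consumers: €7.5; on sellers: €3. (They sum to €10.5.)

Consumers bear €7.5 per ton; sellers bear €3 per ton.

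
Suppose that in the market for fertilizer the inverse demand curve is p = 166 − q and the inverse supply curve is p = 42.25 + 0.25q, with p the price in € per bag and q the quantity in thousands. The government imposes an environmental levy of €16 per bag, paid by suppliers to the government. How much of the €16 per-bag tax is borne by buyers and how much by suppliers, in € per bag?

Inverting to q(p) form: qd = 166 − p; qs = 4p − 169.
Before the tax: set 166 − p = 4p − 169 → p* = €67, q* = 99.
With the tax collected from suppliers, supply shifts: qs = 4(p − 16) − 169.
Solving gives q = 86.2 with buyers paying €79.8 and suppliers receiving €63.8 (the €16 wedge).
Burden on buyers: €12.8; on suppliers: €3.2. (They sum to €16.)
The less price-elastic side of the market bears the larger share of a per-unit tax.

Buyers bear €12.8 per bag; suppliers bear €3.2 per bag.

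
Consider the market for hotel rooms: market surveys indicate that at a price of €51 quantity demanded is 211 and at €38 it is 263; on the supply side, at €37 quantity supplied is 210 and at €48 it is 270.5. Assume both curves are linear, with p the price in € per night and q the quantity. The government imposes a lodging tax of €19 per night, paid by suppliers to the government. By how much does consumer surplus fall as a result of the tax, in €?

Demand slope: (263 − 211)/(38 − 51) = -4, so qd = 415 − 4p.
Supply slope: (270.5 − 210)/(48 − 37) = 5.5, so qs = 5.5p + 6.5.
Before the tax: set 415 − 4p = 5.5p + 6.5 → p* = €43, q* = 243.
With the tax collected from suppliers, supply shifts: qs = 5.5(p − 19) + 6.5.
Solving gives q = 199 with buyers paying €54 and suppliers receiving €35 (the €19 wedge).
ΔCS is the trapezoid between Q = 199 and Q = 243 of height €11: ½ · (243 + 199) · 11 = €2431.

Consumer surplus falls by €2431.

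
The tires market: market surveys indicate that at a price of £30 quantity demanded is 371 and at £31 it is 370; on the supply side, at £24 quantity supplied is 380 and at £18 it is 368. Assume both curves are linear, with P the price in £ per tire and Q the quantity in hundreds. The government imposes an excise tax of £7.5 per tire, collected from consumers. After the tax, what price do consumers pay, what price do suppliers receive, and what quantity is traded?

Demand slope: (370 − 371)/(31 − 30) = -1, so Qd = 401 − P.
Supply slope: (368 − 380)/(18 − 24) = 2, so Qs = 2P + 332.
Without the tax, 401 − P = 2P + 332 gives 3P = 69, so P* = £23 and Q* = 378.
With the tax collected from consumers, demand (in seller-price terms) shifts: Qd = 401 − (P + 7.5).
Solving gives Q = 373 with consumers paying £28 and suppliers receiving £20.5 (the £7.5 wedge).

Consumers pay £28; suppliers receive £20.5; quantity = 373.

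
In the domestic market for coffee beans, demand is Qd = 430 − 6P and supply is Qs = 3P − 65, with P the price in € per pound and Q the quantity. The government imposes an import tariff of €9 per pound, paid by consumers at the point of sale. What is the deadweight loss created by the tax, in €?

Deadweight loss = €81.

Without the tax, 430 − 6P = 3P − 65 gives 9P = 495, so P* = €55 and Q* = 100.
With the tax collected from consumers, demand (in seller-price terms) shifts: Qd = 430 − 6(P + 9).
New equilibrium: consumers pay €58, producers receive €49, Q = 82. (Wedge: Pb − Ps = 9.)
Quantity falls by |ΔQ| = |100 − 82| = 18.
DWL = ½ · t · |ΔQ| = ½ · 9 · 18 = €81.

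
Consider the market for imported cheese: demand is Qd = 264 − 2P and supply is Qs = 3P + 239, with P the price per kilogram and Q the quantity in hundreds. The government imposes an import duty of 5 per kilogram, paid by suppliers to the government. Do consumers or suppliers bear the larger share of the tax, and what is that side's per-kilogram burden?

Consumers bear the larger share: 3 per kilogram.

Without the tax, 264 − 2P = 3P + 239 gives 5P = 25, so P* = 5 and Q* = 254.
With the tax collected from suppliers, supply shifts: Qs = 3(P − 5) + 239.
Solving gives Q = 248 with consumers paying 8 and suppliers receiving 3 (the 5 wedge).
Per-kilogram burden: consumers 3, suppliers 2.
Consumers take the larger share because demand is less price-elastic here (demand slope 2 vs supply slope 3).
The less price-elastic side of the market bears the larger share of a per-unit tax.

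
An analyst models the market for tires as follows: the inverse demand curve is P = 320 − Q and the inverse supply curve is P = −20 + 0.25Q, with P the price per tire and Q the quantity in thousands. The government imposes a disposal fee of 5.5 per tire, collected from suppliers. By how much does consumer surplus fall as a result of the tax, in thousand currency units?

Rewrite in direct form: Qd = 320 − P and Qs = 4P + 80.
Before the tax: set 320 − P = 4P + 80 → P* = 48, Q* = 272.
With the tax collected from suppliers, supply shifts: Qs = 4(P − 5.5) + 80.
Solving gives Q = 267.6 with consumers paying 52.4 and suppliers receiving 46.9 (the 5.5 wedge).
ΔCS is the trapezoid between Q = 267.6 and Q = 272 of height 4.4: ½ · (272 + 267.6) · 4.4 = 1187.12.

Consumer surplus falls by 1187.12 thousand.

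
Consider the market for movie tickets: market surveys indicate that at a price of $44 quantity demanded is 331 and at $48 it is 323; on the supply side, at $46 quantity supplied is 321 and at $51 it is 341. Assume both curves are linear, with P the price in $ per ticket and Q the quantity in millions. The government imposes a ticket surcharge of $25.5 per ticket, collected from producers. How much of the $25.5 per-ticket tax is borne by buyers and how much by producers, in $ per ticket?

Buyers bear $17 per ticket; producers bear $8.5 per ticket.

Demand slope: (323 − 331)/(48 − 44) = -2, so Qd = 419 − 2P.
Supply slope: (341 − 321)/(51 − 46) = 4, so Qs = 4P + 137.
Before the tax: set 419 − 2P = 4P + 137 → P* = $47, Q* = 325.
With the tax collected from producers, supply shifts: Qs = 4(P − 25.5) + 137.
Solving gives Q = 291 with buyers paying $64 and producers receiving $38.5 (the $25.5 wedge).
Burden on buyers: $17; on producers: $8.5. (They sum to $25.5.)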